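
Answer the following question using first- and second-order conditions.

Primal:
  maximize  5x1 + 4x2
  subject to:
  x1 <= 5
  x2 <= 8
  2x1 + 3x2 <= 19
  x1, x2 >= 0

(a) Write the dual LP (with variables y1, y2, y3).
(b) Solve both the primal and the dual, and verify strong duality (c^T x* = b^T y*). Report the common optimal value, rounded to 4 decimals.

The standard primal-dual pair for 'max c^T x s.t. A x <= b, x >= 0' is:
  Dual:  min b^T y  s.t.  A^T y >= c,  y >= 0.

So the dual LP is:
  minimize  5y1 + 8y2 + 19y3
  subject to:
    y1 + 2y3 >= 5
    y2 + 3y3 >= 4
    y1, y2, y3 >= 0

Solving the primal: x* = (5, 3).
  primal value c^T x* = 37.
Solving the dual: y* = (2.3333, 0, 1.3333).
  dual value b^T y* = 37.
Strong duality: c^T x* = b^T y*. Confirmed.

37


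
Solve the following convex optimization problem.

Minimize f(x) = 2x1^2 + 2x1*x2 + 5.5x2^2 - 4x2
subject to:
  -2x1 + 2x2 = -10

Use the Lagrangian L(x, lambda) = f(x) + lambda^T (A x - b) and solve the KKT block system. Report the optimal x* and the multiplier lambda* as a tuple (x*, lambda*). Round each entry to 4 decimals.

Form the Lagrangian:
  L(x, lambda) = (1/2) x^T Q x + c^T x + lambda^T (A x - b)
Stationarity (grad_x L = 0): Q x + c + A^T lambda = 0.
Primal feasibility: A x = b.

This gives the KKT block system:
  [ Q   A^T ] [ x     ]   [-c ]
  [ A    0  ] [ lambda ] = [ b ]

Solving the linear system:
  x*      = (3.6316, -1.3684)
  lambda* = (5.8947)
  f(x*)   = 32.2105

x* = (3.6316, -1.3684), lambda* = (5.8947)


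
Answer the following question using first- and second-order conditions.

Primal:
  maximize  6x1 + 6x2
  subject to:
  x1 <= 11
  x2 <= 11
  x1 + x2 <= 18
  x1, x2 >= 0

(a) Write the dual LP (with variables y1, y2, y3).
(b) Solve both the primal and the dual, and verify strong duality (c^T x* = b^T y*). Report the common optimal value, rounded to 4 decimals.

The standard primal-dual pair for 'max c^T x s.t. A x <= b, x >= 0' is:
  Dual:  min b^T y  s.t.  A^T y >= c,  y >= 0.

So the dual LP is:
  minimize  11y1 + 11y2 + 18y3
  subject to:
    y1 + y3 >= 6
    y2 + y3 >= 6
    y1, y2, y3 >= 0

Solving the primal: x* = (7, 11).
  primal value c^T x* = 108.
Solving the dual: y* = (0, 0, 6).
  dual value b^T y* = 108.
Strong duality: c^T x* = b^T y*. Confirmed.

108


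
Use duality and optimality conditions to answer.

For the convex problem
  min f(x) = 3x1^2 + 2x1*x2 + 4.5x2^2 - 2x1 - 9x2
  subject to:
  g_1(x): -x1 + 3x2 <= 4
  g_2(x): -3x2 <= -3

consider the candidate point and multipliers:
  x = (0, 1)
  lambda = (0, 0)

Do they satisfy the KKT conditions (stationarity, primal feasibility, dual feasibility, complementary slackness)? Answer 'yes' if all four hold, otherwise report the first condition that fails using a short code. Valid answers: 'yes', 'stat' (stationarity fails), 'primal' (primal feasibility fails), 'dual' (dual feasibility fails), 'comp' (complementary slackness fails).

Gradient of f: grad f(x) = Q x + c = (0, 0)
Constraint values g_i(x) = a_i^T x - b_i:
  g_1((0, 1)) = -1
  g_2((0, 1)) = 0
Stationarity residual: grad f(x) + sum_i lambda_i a_i = (0, 0)
  -> stationarity OK
Primal feasibility (all g_i <= 0): OK
Dual feasibility (all lambda_i >= 0): OK
Complementary slackness (lambda_i * g_i(x) = 0 for all i): OK

Verdict: yes, KKT holds.

yes


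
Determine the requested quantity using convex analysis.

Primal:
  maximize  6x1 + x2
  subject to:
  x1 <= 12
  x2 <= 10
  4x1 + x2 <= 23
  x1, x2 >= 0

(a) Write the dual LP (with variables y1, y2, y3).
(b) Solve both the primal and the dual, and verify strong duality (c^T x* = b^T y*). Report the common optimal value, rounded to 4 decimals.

The standard primal-dual pair for 'max c^T x s.t. A x <= b, x >= 0' is:
  Dual:  min b^T y  s.t.  A^T y >= c,  y >= 0.

So the dual LP is:
  minimize  12y1 + 10y2 + 23y3
  subject to:
    y1 + 4y3 >= 6
    y2 + y3 >= 1
    y1, y2, y3 >= 0

Solving the primal: x* = (5.75, 0).
  primal value c^T x* = 34.5.
Solving the dual: y* = (0, 0, 1.5).
  dual value b^T y* = 34.5.
Strong duality: c^T x* = b^T y*. Confirmed.

34.5


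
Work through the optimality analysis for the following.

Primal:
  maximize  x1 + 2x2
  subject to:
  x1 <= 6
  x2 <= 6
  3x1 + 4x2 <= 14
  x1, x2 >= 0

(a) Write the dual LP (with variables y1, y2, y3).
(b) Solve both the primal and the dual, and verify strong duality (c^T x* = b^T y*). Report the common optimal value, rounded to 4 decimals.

The standard primal-dual pair for 'max c^T x s.t. A x <= b, x >= 0' is:
  Dual:  min b^T y  s.t.  A^T y >= c,  y >= 0.

So the dual LP is:
  minimize  6y1 + 6y2 + 14y3
  subject to:
    y1 + 3y3 >= 1
    y2 + 4y3 >= 2
    y1, y2, y3 >= 0

Solving the primal: x* = (0, 3.5).
  primal value c^T x* = 7.
Solving the dual: y* = (0, 0, 0.5).
  dual value b^T y* = 7.
Strong duality: c^T x* = b^T y*. Confirmed.

7


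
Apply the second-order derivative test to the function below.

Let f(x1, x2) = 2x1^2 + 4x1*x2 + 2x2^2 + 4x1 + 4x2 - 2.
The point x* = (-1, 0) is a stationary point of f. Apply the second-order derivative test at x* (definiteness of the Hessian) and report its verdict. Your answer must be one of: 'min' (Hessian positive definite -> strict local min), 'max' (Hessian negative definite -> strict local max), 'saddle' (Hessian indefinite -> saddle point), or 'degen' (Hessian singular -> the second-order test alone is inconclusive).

Compute the Hessian H = grad^2 f:
  H = [[4, 4], [4, 4]]
Verify stationarity: grad f(x*) = H x* + g = (0, 0).
Eigenvalues of H: 0, 8.
H has a zero eigenvalue (singular; positive semidefinite but not definite), so H is neither positive definite, negative definite, nor indefinite. The second-order test alone is inconclusive -> degen.
(Indeed, f is constant along the null direction of H through x*, so x* is not a strict local extremum.)

degen


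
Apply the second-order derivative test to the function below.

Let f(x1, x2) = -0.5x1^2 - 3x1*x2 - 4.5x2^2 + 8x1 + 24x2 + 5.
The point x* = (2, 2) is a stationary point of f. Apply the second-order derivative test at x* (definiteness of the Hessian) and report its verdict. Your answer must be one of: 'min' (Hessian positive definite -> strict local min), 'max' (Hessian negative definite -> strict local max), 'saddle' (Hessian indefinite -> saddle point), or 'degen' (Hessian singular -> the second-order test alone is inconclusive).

Compute the Hessian H = grad^2 f:
  H = [[-1, -3], [-3, -9]]
Verify stationarity: grad f(x*) = H x* + g = (0, 0).
Eigenvalues of H: -10, 0.
H has a zero eigenvalue (singular; negative semidefinite but not definite), so H is neither positive definite, negative definite, nor indefinite. The second-order test alone is inconclusive -> degen.
(Indeed, f is constant along the null direction of H through x*, so x* is not a strict local extremum.)

degen


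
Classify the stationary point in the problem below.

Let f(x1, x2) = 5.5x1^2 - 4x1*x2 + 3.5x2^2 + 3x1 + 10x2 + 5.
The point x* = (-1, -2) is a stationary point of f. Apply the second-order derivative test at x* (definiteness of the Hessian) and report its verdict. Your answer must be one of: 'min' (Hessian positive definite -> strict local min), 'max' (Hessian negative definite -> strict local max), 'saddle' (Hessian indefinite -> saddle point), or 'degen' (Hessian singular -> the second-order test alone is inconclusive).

Compute the Hessian H = grad^2 f:
  H = [[11, -4], [-4, 7]]
Verify stationarity: grad f(x*) = H x* + g = (0, 0).
Eigenvalues of H: 4.5279, 13.4721.
Both eigenvalues > 0, so H is positive definite -> x* is a strict local min.

min


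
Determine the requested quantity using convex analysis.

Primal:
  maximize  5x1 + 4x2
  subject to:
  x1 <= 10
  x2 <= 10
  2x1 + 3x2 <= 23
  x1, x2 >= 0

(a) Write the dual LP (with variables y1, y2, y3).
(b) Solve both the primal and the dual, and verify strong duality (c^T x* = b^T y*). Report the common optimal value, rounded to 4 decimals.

The standard primal-dual pair for 'max c^T x s.t. A x <= b, x >= 0' is:
  Dual:  min b^T y  s.t.  A^T y >= c,  y >= 0.

So the dual LP is:
  minimize  10y1 + 10y2 + 23y3
  subject to:
    y1 + 2y3 >= 5
    y2 + 3y3 >= 4
    y1, y2, y3 >= 0

Solving the primal: x* = (10, 1).
  primal value c^T x* = 54.
Solving the dual: y* = (2.3333, 0, 1.3333).
  dual value b^T y* = 54.
Strong duality: c^T x* = b^T y*. Confirmed.

54


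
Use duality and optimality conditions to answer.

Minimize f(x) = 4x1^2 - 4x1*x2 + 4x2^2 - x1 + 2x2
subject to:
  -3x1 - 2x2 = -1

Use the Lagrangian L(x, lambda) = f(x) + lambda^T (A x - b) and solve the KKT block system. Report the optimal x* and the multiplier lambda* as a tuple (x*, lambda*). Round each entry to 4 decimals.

Form the Lagrangian:
  L(x, lambda) = (1/2) x^T Q x + c^T x + lambda^T (A x - b)
Stationarity (grad_x L = 0): Q x + c + A^T lambda = 0.
Primal feasibility: A x = b.

This gives the KKT block system:
  [ Q   A^T ] [ x     ]   [-c ]
  [ A    0  ] [ lambda ] = [ b ]

Solving the linear system:
  x*      = (0.3158, 0.0263)
  lambda* = (0.4737)
  f(x*)   = 0.1053

x* = (0.3158, 0.0263), lambda* = (0.4737)


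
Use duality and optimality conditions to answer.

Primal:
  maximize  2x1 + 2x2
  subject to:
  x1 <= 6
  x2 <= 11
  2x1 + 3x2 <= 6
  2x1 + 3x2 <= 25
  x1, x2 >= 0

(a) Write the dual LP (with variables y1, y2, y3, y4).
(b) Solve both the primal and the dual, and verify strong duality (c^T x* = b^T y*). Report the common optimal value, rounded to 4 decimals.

The standard primal-dual pair for 'max c^T x s.t. A x <= b, x >= 0' is:
  Dual:  min b^T y  s.t.  A^T y >= c,  y >= 0.

So the dual LP is:
  minimize  6y1 + 11y2 + 6y3 + 25y4
  subject to:
    y1 + 2y3 + 2y4 >= 2
    y2 + 3y3 + 3y4 >= 2
    y1, y2, y3, y4 >= 0

Solving the primal: x* = (3, 0).
  primal value c^T x* = 6.
Solving the dual: y* = (0, 0, 1, 0).
  dual value b^T y* = 6.
Strong duality: c^T x* = b^T y*. Confirmed.

6


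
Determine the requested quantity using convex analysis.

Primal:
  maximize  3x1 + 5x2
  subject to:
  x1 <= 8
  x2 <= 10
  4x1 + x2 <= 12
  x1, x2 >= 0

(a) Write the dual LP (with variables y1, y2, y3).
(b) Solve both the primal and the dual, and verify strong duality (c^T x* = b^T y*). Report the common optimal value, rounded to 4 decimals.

The standard primal-dual pair for 'max c^T x s.t. A x <= b, x >= 0' is:
  Dual:  min b^T y  s.t.  A^T y >= c,  y >= 0.

So the dual LP is:
  minimize  8y1 + 10y2 + 12y3
  subject to:
    y1 + 4y3 >= 3
    y2 + y3 >= 5
    y1, y2, y3 >= 0

Solving the primal: x* = (0.5, 10).
  primal value c^T x* = 51.5.
Solving the dual: y* = (0, 4.25, 0.75).
  dual value b^T y* = 51.5.
Strong duality: c^T x* = b^T y*. Confirmed.

51.5


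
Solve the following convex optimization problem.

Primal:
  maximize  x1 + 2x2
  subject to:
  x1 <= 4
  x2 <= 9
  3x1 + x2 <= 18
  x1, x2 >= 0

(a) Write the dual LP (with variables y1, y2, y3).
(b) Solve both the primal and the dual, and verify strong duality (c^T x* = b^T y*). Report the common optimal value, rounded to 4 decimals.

The standard primal-dual pair for 'max c^T x s.t. A x <= b, x >= 0' is:
  Dual:  min b^T y  s.t.  A^T y >= c,  y >= 0.

So the dual LP is:
  minimize  4y1 + 9y2 + 18y3
  subject to:
    y1 + 3y3 >= 1
    y2 + y3 >= 2
    y1, y2, y3 >= 0

Solving the primal: x* = (3, 9).
  primal value c^T x* = 21.
Solving the dual: y* = (0, 1.6667, 0.3333).
  dual value b^T y* = 21.
Strong duality: c^T x* = b^T y*. Confirmed.

21


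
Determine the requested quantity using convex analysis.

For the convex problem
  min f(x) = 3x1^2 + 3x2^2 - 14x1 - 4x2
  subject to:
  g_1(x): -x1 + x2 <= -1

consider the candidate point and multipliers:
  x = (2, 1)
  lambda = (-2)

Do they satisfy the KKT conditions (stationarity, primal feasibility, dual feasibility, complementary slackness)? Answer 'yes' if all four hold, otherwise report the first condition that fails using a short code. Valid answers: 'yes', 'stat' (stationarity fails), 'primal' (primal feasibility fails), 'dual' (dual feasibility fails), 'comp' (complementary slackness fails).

Gradient of f: grad f(x) = Q x + c = (-2, 2)
Constraint values g_i(x) = a_i^T x - b_i:
  g_1((2, 1)) = 0
Stationarity residual: grad f(x) + sum_i lambda_i a_i = (0, 0)
  -> stationarity OK
Primal feasibility (all g_i <= 0): OK
Dual feasibility (all lambda_i >= 0): FAILS
Complementary slackness (lambda_i * g_i(x) = 0 for all i): OK

Verdict: the first failing condition is dual_feasibility -> dual.

dual


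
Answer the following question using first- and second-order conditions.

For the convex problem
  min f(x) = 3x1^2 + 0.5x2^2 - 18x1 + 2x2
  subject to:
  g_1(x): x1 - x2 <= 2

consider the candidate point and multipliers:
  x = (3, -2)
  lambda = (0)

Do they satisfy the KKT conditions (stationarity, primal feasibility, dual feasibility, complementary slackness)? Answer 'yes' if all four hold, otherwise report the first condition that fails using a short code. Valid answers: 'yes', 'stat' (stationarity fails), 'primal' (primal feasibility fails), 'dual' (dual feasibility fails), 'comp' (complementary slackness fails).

Gradient of f: grad f(x) = Q x + c = (0, 0)
Constraint values g_i(x) = a_i^T x - b_i:
  g_1((3, -2)) = 3
Stationarity residual: grad f(x) + sum_i lambda_i a_i = (0, 0)
  -> stationarity OK
Primal feasibility (all g_i <= 0): FAILS
Dual feasibility (all lambda_i >= 0): OK
Complementary slackness (lambda_i * g_i(x) = 0 for all i): OK

Verdict: the first failing condition is primal_feasibility -> primal.

primal


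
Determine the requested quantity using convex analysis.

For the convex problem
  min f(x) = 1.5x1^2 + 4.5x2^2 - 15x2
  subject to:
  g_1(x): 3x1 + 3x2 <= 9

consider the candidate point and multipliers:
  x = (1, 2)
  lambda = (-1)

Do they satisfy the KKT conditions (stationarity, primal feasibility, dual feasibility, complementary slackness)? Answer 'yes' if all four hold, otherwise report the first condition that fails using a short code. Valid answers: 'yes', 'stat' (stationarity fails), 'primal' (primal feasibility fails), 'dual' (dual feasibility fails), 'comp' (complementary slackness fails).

Gradient of f: grad f(x) = Q x + c = (3, 3)
Constraint values g_i(x) = a_i^T x - b_i:
  g_1((1, 2)) = 0
Stationarity residual: grad f(x) + sum_i lambda_i a_i = (0, 0)
  -> stationarity OK
Primal feasibility (all g_i <= 0): OK
Dual feasibility (all lambda_i >= 0): FAILS
Complementary slackness (lambda_i * g_i(x) = 0 for all i): OK

Verdict: the first failing condition is dual_feasibility -> dual.

dual


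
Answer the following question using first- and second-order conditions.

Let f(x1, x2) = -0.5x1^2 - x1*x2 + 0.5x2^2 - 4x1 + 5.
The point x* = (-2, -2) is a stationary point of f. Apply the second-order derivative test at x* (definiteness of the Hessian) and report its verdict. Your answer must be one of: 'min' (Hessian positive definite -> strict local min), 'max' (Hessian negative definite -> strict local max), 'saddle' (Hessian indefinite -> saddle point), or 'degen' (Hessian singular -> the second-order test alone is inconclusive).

Compute the Hessian H = grad^2 f:
  H = [[-1, -1], [-1, 1]]
Verify stationarity: grad f(x*) = H x* + g = (0, 0).
Eigenvalues of H: -1.4142, 1.4142.
Eigenvalues have mixed signs, so H is indefinite -> x* is a saddle point.

saddle


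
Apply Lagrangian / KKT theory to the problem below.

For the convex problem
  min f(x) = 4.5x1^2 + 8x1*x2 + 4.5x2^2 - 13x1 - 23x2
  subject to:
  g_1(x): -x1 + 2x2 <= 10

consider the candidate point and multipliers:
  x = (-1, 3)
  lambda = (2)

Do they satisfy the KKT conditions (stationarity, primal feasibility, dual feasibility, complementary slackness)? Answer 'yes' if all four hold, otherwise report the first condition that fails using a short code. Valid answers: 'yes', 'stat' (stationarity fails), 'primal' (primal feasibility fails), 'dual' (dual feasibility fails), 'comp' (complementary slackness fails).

Gradient of f: grad f(x) = Q x + c = (2, -4)
Constraint values g_i(x) = a_i^T x - b_i:
  g_1((-1, 3)) = -3
Stationarity residual: grad f(x) + sum_i lambda_i a_i = (0, 0)
  -> stationarity OK
Primal feasibility (all g_i <= 0): OK
Dual feasibility (all lambda_i >= 0): OK
Complementary slackness (lambda_i * g_i(x) = 0 for all i): FAILS

Verdict: the first failing condition is complementary_slackness -> comp.

comp


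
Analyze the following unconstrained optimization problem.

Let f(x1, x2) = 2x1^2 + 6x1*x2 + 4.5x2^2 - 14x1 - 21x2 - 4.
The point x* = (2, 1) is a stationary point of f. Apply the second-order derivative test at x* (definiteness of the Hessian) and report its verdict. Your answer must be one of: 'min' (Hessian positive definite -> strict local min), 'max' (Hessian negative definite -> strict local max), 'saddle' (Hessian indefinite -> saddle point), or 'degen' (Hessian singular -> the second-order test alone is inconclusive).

Compute the Hessian H = grad^2 f:
  H = [[4, 6], [6, 9]]
Verify stationarity: grad f(x*) = H x* + g = (0, 0).
Eigenvalues of H: 0, 13.
H has a zero eigenvalue (singular; positive semidefinite but not definite), so H is neither positive definite, negative definite, nor indefinite. The second-order test alone is inconclusive -> degen.
(Indeed, f is constant along the null direction of H through x*, so x* is not a strict local extremum.)

degen


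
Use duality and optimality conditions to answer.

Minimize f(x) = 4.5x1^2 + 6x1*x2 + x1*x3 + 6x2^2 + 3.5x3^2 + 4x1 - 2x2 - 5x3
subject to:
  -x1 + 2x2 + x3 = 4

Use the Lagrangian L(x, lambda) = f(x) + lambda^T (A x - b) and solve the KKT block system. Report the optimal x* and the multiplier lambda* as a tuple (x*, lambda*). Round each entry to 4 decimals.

Form the Lagrangian:
  L(x, lambda) = (1/2) x^T Q x + c^T x + lambda^T (A x - b)
Stationarity (grad_x L = 0): Q x + c + A^T lambda = 0.
Primal feasibility: A x = b.

This gives the KKT block system:
  [ Q   A^T ] [ x     ]   [-c ]
  [ A    0  ] [ lambda ] = [ b ]

Solving the linear system:
  x*      = (-1.2258, 0.8935, 0.9871)
  lambda* = (-0.6839)
  f(x*)   = -4.4452

x* = (-1.2258, 0.8935, 0.9871), lambda* = (-0.6839)


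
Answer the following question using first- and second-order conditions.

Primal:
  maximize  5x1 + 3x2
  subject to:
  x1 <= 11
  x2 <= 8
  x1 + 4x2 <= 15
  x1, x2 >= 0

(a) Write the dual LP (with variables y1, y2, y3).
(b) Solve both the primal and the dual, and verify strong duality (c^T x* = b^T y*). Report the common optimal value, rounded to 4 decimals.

The standard primal-dual pair for 'max c^T x s.t. A x <= b, x >= 0' is:
  Dual:  min b^T y  s.t.  A^T y >= c,  y >= 0.

So the dual LP is:
  minimize  11y1 + 8y2 + 15y3
  subject to:
    y1 + y3 >= 5
    y2 + 4y3 >= 3
    y1, y2, y3 >= 0

Solving the primal: x* = (11, 1).
  primal value c^T x* = 58.
Solving the dual: y* = (4.25, 0, 0.75).
  dual value b^T y* = 58.
Strong duality: c^T x* = b^T y*. Confirmed.

58


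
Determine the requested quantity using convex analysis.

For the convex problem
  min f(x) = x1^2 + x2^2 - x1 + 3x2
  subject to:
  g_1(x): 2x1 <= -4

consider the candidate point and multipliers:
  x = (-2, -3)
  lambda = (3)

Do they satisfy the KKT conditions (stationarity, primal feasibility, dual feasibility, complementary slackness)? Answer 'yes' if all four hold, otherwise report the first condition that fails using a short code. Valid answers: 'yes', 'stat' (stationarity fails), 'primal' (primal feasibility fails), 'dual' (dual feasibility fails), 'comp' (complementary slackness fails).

Gradient of f: grad f(x) = Q x + c = (-5, -3)
Constraint values g_i(x) = a_i^T x - b_i:
  g_1((-2, -3)) = 0
Stationarity residual: grad f(x) + sum_i lambda_i a_i = (1, -3)
  -> stationarity FAILS
Primal feasibility (all g_i <= 0): OK
Dual feasibility (all lambda_i >= 0): OK
Complementary slackness (lambda_i * g_i(x) = 0 for all i): OK

Verdict: the first failing condition is stationarity -> stat.

stat


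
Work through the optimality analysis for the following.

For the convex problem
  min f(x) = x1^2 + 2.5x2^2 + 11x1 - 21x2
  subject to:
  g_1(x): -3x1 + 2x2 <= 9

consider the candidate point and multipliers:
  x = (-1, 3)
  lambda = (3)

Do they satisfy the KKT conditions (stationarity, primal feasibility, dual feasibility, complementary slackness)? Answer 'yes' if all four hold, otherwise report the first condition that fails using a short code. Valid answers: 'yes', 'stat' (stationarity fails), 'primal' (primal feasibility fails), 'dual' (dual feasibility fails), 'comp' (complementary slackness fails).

Gradient of f: grad f(x) = Q x + c = (9, -6)
Constraint values g_i(x) = a_i^T x - b_i:
  g_1((-1, 3)) = 0
Stationarity residual: grad f(x) + sum_i lambda_i a_i = (0, 0)
  -> stationarity OK
Primal feasibility (all g_i <= 0): OK
Dual feasibility (all lambda_i >= 0): OK
Complementary slackness (lambda_i * g_i(x) = 0 for all i): OK

Verdict: yes, KKT holds.

yes


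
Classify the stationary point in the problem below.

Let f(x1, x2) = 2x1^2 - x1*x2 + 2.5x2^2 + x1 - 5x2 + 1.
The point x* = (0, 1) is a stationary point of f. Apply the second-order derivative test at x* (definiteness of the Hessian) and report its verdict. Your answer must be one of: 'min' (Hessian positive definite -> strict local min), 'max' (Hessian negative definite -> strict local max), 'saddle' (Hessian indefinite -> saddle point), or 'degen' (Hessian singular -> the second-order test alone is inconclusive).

Compute the Hessian H = grad^2 f:
  H = [[4, -1], [-1, 5]]
Verify stationarity: grad f(x*) = H x* + g = (0, 0).
Eigenvalues of H: 3.382, 5.618.
Both eigenvalues > 0, so H is positive definite -> x* is a strict local min.

min


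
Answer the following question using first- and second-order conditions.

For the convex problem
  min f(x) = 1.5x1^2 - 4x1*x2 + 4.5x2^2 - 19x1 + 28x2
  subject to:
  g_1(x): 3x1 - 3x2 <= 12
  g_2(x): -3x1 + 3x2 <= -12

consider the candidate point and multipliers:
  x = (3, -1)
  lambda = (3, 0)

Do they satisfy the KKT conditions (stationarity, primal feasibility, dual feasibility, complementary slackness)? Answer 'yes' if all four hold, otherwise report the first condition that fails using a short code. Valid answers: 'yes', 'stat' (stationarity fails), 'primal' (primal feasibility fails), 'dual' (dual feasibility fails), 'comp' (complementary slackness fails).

Gradient of f: grad f(x) = Q x + c = (-6, 7)
Constraint values g_i(x) = a_i^T x - b_i:
  g_1((3, -1)) = 0
  g_2((3, -1)) = 0
Stationarity residual: grad f(x) + sum_i lambda_i a_i = (3, -2)
  -> stationarity FAILS
Primal feasibility (all g_i <= 0): OK
Dual feasibility (all lambda_i >= 0): OK
Complementary slackness (lambda_i * g_i(x) = 0 for all i): OK

Verdict: the first failing condition is stationarity -> stat.

stat


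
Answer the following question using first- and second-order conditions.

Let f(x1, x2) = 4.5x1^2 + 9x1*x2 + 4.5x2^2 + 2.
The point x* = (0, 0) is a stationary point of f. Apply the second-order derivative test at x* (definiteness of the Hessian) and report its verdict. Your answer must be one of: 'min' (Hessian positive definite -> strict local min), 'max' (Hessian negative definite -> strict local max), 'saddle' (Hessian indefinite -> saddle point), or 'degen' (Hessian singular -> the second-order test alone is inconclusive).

Compute the Hessian H = grad^2 f:
  H = [[9, 9], [9, 9]]
Verify stationarity: grad f(x*) = H x* + g = (0, 0).
Eigenvalues of H: 0, 18.
H has a zero eigenvalue (singular; positive semidefinite but not definite), so H is neither positive definite, negative definite, nor indefinite. The second-order test alone is inconclusive -> degen.
(Indeed, f is constant along the null direction of H through x*, so x* is not a strict local extremum.)

degen


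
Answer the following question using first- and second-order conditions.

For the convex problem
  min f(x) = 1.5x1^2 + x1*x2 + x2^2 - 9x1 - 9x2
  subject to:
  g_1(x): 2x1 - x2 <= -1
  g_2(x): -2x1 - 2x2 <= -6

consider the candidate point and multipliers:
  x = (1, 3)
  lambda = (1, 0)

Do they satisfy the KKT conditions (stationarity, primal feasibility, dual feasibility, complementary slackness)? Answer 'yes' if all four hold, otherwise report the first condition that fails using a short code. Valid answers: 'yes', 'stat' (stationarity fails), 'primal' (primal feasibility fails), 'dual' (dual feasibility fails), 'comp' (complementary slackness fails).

Gradient of f: grad f(x) = Q x + c = (-3, -2)
Constraint values g_i(x) = a_i^T x - b_i:
  g_1((1, 3)) = 0
  g_2((1, 3)) = -2
Stationarity residual: grad f(x) + sum_i lambda_i a_i = (-1, -3)
  -> stationarity FAILS
Primal feasibility (all g_i <= 0): OK
Dual feasibility (all lambda_i >= 0): OK
Complementary slackness (lambda_i * g_i(x) = 0 for all i): OK

Verdict: the first failing condition is stationarity -> stat.

stat


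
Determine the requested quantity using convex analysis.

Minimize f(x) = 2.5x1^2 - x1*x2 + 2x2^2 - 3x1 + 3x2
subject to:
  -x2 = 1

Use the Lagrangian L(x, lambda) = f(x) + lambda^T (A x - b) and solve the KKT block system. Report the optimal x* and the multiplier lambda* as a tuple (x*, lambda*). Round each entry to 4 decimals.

Form the Lagrangian:
  L(x, lambda) = (1/2) x^T Q x + c^T x + lambda^T (A x - b)
Stationarity (grad_x L = 0): Q x + c + A^T lambda = 0.
Primal feasibility: A x = b.

This gives the KKT block system:
  [ Q   A^T ] [ x     ]   [-c ]
  [ A    0  ] [ lambda ] = [ b ]

Solving the linear system:
  x*      = (0.4, -1)
  lambda* = (-1.4)
  f(x*)   = -1.4

x* = (0.4, -1), lambda* = (-1.4)


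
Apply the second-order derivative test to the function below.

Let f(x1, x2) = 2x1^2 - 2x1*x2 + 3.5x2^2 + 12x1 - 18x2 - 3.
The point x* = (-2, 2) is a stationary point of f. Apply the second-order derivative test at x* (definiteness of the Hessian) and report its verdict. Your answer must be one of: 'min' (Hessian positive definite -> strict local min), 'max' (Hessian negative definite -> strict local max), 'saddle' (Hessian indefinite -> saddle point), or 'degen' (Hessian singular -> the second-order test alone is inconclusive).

Compute the Hessian H = grad^2 f:
  H = [[4, -2], [-2, 7]]
Verify stationarity: grad f(x*) = H x* + g = (0, 0).
Eigenvalues of H: 3, 8.
Both eigenvalues > 0, so H is positive definite -> x* is a strict local min.

min


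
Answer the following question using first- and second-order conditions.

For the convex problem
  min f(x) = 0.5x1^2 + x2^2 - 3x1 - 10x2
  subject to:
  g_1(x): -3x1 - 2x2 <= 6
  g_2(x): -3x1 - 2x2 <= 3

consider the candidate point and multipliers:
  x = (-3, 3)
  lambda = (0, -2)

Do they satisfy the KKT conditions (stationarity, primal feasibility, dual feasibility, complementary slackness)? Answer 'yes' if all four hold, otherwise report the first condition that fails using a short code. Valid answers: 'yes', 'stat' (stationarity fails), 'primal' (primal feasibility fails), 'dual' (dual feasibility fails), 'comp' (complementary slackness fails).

Gradient of f: grad f(x) = Q x + c = (-6, -4)
Constraint values g_i(x) = a_i^T x - b_i:
  g_1((-3, 3)) = -3
  g_2((-3, 3)) = 0
Stationarity residual: grad f(x) + sum_i lambda_i a_i = (0, 0)
  -> stationarity OK
Primal feasibility (all g_i <= 0): OK
Dual feasibility (all lambda_i >= 0): FAILS
Complementary slackness (lambda_i * g_i(x) = 0 for all i): OK

Verdict: the first failing condition is dual_feasibility -> dual.

dual


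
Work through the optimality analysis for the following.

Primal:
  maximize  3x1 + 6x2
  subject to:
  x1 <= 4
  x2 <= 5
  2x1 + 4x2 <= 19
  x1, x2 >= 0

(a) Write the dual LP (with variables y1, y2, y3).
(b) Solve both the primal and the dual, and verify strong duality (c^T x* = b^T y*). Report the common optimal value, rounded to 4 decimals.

The standard primal-dual pair for 'max c^T x s.t. A x <= b, x >= 0' is:
  Dual:  min b^T y  s.t.  A^T y >= c,  y >= 0.

So the dual LP is:
  minimize  4y1 + 5y2 + 19y3
  subject to:
    y1 + 2y3 >= 3
    y2 + 4y3 >= 6
    y1, y2, y3 >= 0

Solving the primal: x* = (0, 4.75).
  primal value c^T x* = 28.5.
Solving the dual: y* = (0, 0, 1.5).
  dual value b^T y* = 28.5.
Strong duality: c^T x* = b^T y*. Confirmed.

28.5


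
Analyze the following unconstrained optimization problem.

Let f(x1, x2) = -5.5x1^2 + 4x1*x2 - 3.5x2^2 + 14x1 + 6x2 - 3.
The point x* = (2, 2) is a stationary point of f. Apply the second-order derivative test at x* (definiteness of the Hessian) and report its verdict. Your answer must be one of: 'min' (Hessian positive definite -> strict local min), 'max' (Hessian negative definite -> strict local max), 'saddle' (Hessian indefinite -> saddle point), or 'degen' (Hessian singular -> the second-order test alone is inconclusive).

Compute the Hessian H = grad^2 f:
  H = [[-11, 4], [4, -7]]
Verify stationarity: grad f(x*) = H x* + g = (0, 0).
Eigenvalues of H: -13.4721, -4.5279.
Both eigenvalues < 0, so H is negative definite -> x* is a strict local max.

max


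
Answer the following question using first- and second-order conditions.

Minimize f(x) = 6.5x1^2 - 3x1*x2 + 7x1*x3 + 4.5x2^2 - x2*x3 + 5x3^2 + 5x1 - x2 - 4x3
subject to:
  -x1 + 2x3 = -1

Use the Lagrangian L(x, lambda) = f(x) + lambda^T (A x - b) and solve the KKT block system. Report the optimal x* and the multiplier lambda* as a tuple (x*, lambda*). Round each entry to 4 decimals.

Form the Lagrangian:
  L(x, lambda) = (1/2) x^T Q x + c^T x + lambda^T (A x - b)
Stationarity (grad_x L = 0): Q x + c + A^T lambda = 0.
Primal feasibility: A x = b.

This gives the KKT block system:
  [ Q   A^T ] [ x     ]   [-c ]
  [ A    0  ] [ lambda ] = [ b ]

Solving the linear system:
  x*      = (0.1511, 0.1143, -0.4244)
  lambda* = (3.6505)
  f(x*)   = 2.9947

x* = (0.1511, 0.1143, -0.4244), lambda* = (3.6505)


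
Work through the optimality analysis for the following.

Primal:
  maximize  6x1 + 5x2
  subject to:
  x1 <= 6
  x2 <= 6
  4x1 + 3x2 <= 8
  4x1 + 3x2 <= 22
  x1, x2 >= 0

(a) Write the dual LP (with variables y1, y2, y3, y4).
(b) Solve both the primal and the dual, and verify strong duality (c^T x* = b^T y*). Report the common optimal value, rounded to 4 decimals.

The standard primal-dual pair for 'max c^T x s.t. A x <= b, x >= 0' is:
  Dual:  min b^T y  s.t.  A^T y >= c,  y >= 0.

So the dual LP is:
  minimize  6y1 + 6y2 + 8y3 + 22y4
  subject to:
    y1 + 4y3 + 4y4 >= 6
    y2 + 3y3 + 3y4 >= 5
    y1, y2, y3, y4 >= 0

Solving the primal: x* = (0, 2.6667).
  primal value c^T x* = 13.3333.
Solving the dual: y* = (0, 0, 1.6667, 0).
  dual value b^T y* = 13.3333.
Strong duality: c^T x* = b^T y*. Confirmed.

13.3333


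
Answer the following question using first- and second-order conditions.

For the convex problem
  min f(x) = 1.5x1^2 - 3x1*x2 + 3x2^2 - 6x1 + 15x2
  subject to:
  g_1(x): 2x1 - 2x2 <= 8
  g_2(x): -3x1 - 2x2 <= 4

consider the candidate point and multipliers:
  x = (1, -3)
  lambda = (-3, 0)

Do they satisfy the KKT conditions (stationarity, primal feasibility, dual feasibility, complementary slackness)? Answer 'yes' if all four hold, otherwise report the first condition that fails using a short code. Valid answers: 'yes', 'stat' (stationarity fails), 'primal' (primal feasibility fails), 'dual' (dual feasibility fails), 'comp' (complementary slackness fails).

Gradient of f: grad f(x) = Q x + c = (6, -6)
Constraint values g_i(x) = a_i^T x - b_i:
  g_1((1, -3)) = 0
  g_2((1, -3)) = -1
Stationarity residual: grad f(x) + sum_i lambda_i a_i = (0, 0)
  -> stationarity OK
Primal feasibility (all g_i <= 0): OK
Dual feasibility (all lambda_i >= 0): FAILS
Complementary slackness (lambda_i * g_i(x) = 0 for all i): OK

Verdict: the first failing condition is dual_feasibility -> dual.

dual


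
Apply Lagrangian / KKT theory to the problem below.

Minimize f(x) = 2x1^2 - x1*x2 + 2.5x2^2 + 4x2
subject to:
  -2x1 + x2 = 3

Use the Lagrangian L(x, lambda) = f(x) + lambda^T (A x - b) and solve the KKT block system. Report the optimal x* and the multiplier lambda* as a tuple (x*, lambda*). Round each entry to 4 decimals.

Form the Lagrangian:
  L(x, lambda) = (1/2) x^T Q x + c^T x + lambda^T (A x - b)
Stationarity (grad_x L = 0): Q x + c + A^T lambda = 0.
Primal feasibility: A x = b.

This gives the KKT block system:
  [ Q   A^T ] [ x     ]   [-c ]
  [ A    0  ] [ lambda ] = [ b ]

Solving the linear system:
  x*      = (-1.75, -0.5)
  lambda* = (-3.25)
  f(x*)   = 3.875

x* = (-1.75, -0.5), lambda* = (-3.25)


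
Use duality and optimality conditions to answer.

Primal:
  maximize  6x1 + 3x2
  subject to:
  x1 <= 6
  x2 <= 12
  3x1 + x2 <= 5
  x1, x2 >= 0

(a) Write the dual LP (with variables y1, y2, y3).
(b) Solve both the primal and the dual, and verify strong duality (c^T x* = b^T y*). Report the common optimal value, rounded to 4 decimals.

The standard primal-dual pair for 'max c^T x s.t. A x <= b, x >= 0' is:
  Dual:  min b^T y  s.t.  A^T y >= c,  y >= 0.

So the dual LP is:
  minimize  6y1 + 12y2 + 5y3
  subject to:
    y1 + 3y3 >= 6
    y2 + y3 >= 3
    y1, y2, y3 >= 0

Solving the primal: x* = (0, 5).
  primal value c^T x* = 15.
Solving the dual: y* = (0, 0, 3).
  dual value b^T y* = 15.
Strong duality: c^T x* = b^T y*. Confirmed.

15


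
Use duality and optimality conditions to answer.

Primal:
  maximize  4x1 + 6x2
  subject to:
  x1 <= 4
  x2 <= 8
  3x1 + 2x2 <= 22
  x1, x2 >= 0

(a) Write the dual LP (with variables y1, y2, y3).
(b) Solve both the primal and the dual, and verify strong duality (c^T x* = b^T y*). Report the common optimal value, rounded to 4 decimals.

The standard primal-dual pair for 'max c^T x s.t. A x <= b, x >= 0' is:
  Dual:  min b^T y  s.t.  A^T y >= c,  y >= 0.

So the dual LP is:
  minimize  4y1 + 8y2 + 22y3
  subject to:
    y1 + 3y3 >= 4
    y2 + 2y3 >= 6
    y1, y2, y3 >= 0

Solving the primal: x* = (2, 8).
  primal value c^T x* = 56.
Solving the dual: y* = (0, 3.3333, 1.3333).
  dual value b^T y* = 56.
Strong duality: c^T x* = b^T y*. Confirmed.

56


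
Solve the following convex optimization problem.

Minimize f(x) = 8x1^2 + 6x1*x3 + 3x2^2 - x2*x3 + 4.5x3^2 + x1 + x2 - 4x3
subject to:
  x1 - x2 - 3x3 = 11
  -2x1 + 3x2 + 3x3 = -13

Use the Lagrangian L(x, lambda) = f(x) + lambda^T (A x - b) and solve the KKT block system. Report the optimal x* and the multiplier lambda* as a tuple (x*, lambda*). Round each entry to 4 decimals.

Form the Lagrangian:
  L(x, lambda) = (1/2) x^T Q x + c^T x + lambda^T (A x - b)
Stationarity (grad_x L = 0): Q x + c + A^T lambda = 0.
Primal feasibility: A x = b.

This gives the KKT block system:
  [ Q   A^T ] [ x     ]   [-c ]
  [ A    0  ] [ lambda ] = [ b ]

Solving the linear system:
  x*      = (1.2936, -0.3532, -3.1177)
  lambda* = (-12.9716, -4.9901)
  f(x*)   = 45.6142

x* = (1.2936, -0.3532, -3.1177), lambda* = (-12.9716, -4.9901)


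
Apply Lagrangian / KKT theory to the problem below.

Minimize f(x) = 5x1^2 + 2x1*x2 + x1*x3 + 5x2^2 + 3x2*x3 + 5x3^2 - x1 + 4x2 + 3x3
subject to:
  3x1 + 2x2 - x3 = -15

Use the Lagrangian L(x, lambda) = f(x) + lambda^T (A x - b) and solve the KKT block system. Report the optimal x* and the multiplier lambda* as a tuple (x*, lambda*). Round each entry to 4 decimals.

Form the Lagrangian:
  L(x, lambda) = (1/2) x^T Q x + c^T x + lambda^T (A x - b)
Stationarity (grad_x L = 0): Q x + c + A^T lambda = 0.
Primal feasibility: A x = b.

This gives the KKT block system:
  [ Q   A^T ] [ x     ]   [-c ]
  [ A    0  ] [ lambda ] = [ b ]

Solving the linear system:
  x*      = (-2.7442, -2.4948, 1.778)
  lambda* = (10.5511)
  f(x*)   = 78.1826

x* = (-2.7442, -2.4948, 1.778), lambda* = (10.5511)


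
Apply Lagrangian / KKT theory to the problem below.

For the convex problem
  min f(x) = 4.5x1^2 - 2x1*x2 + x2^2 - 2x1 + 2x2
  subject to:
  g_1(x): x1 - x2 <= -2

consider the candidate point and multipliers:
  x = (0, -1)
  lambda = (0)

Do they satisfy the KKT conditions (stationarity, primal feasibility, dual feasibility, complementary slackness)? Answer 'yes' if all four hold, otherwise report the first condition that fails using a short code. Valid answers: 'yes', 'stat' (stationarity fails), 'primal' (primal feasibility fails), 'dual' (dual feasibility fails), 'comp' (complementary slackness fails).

Gradient of f: grad f(x) = Q x + c = (0, 0)
Constraint values g_i(x) = a_i^T x - b_i:
  g_1((0, -1)) = 3
Stationarity residual: grad f(x) + sum_i lambda_i a_i = (0, 0)
  -> stationarity OK
Primal feasibility (all g_i <= 0): FAILS
Dual feasibility (all lambda_i >= 0): OK
Complementary slackness (lambda_i * g_i(x) = 0 for all i): OK

Verdict: the first failing condition is primal_feasibility -> primal.

primal


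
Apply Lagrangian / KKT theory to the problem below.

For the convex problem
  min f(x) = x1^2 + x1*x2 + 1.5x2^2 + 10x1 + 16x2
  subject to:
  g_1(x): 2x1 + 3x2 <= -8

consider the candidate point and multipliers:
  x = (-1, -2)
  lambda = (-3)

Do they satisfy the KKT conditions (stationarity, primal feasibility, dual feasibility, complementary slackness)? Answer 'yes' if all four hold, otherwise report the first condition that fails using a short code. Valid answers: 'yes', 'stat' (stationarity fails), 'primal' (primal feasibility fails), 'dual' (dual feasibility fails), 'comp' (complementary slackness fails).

Gradient of f: grad f(x) = Q x + c = (6, 9)
Constraint values g_i(x) = a_i^T x - b_i:
  g_1((-1, -2)) = 0
Stationarity residual: grad f(x) + sum_i lambda_i a_i = (0, 0)
  -> stationarity OK
Primal feasibility (all g_i <= 0): OK
Dual feasibility (all lambda_i >= 0): FAILS
Complementary slackness (lambda_i * g_i(x) = 0 for all i): OK

Verdict: the first failing condition is dual_feasibility -> dual.

dual


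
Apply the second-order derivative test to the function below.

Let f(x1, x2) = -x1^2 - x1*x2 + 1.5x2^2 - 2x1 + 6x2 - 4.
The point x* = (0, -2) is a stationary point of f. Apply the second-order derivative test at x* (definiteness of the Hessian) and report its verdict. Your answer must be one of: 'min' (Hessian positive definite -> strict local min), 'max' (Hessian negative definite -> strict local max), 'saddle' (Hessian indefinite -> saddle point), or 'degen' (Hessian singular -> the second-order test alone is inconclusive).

Compute the Hessian H = grad^2 f:
  H = [[-2, -1], [-1, 3]]
Verify stationarity: grad f(x*) = H x* + g = (0, 0).
Eigenvalues of H: -2.1926, 3.1926.
Eigenvalues have mixed signs, so H is indefinite -> x* is a saddle point.

saddle


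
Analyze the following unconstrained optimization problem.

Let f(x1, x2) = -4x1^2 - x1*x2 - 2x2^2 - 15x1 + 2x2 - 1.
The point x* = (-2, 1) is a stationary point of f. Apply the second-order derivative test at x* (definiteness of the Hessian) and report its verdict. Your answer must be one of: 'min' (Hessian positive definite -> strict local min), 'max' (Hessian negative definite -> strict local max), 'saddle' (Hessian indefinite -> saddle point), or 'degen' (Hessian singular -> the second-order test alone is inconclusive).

Compute the Hessian H = grad^2 f:
  H = [[-8, -1], [-1, -4]]
Verify stationarity: grad f(x*) = H x* + g = (0, 0).
Eigenvalues of H: -8.2361, -3.7639.
Both eigenvalues < 0, so H is negative definite -> x* is a strict local max.

max


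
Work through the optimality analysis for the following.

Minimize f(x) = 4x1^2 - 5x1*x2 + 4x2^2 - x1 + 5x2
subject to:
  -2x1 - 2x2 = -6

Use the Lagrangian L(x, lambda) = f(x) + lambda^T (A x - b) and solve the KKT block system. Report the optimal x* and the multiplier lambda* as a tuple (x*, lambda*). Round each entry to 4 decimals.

Form the Lagrangian:
  L(x, lambda) = (1/2) x^T Q x + c^T x + lambda^T (A x - b)
Stationarity (grad_x L = 0): Q x + c + A^T lambda = 0.
Primal feasibility: A x = b.

This gives the KKT block system:
  [ Q   A^T ] [ x     ]   [-c ]
  [ A    0  ] [ lambda ] = [ b ]

Solving the linear system:
  x*      = (1.7308, 1.2692)
  lambda* = (3.25)
  f(x*)   = 12.0577

x* = (1.7308, 1.2692), lambda* = (3.25)


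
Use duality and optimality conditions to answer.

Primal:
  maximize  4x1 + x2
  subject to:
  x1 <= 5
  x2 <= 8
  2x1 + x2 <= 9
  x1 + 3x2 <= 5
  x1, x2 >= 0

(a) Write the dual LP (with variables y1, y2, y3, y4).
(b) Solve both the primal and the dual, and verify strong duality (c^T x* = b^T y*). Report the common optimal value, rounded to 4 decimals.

The standard primal-dual pair for 'max c^T x s.t. A x <= b, x >= 0' is:
  Dual:  min b^T y  s.t.  A^T y >= c,  y >= 0.

So the dual LP is:
  minimize  5y1 + 8y2 + 9y3 + 5y4
  subject to:
    y1 + 2y3 + y4 >= 4
    y2 + y3 + 3y4 >= 1
    y1, y2, y3, y4 >= 0

Solving the primal: x* = (4.5, 0).
  primal value c^T x* = 18.
Solving the dual: y* = (0, 0, 2, 0).
  dual value b^T y* = 18.
Strong duality: c^T x* = b^T y*. Confirmed.

18
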